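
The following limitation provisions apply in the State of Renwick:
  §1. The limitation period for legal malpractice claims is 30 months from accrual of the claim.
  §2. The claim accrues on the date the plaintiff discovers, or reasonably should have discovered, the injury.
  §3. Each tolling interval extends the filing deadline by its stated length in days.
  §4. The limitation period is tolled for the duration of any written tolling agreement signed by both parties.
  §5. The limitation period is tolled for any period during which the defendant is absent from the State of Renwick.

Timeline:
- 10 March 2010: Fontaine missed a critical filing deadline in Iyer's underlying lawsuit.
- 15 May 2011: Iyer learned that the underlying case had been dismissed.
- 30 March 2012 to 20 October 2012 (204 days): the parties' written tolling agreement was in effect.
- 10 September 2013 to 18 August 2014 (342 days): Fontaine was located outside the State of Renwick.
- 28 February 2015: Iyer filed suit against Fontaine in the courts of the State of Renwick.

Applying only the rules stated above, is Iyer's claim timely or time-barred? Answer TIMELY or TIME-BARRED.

TIMELY

The claim did not accrue until Iyer discovered the injury on 15 May 2011; the 10 March 2010 act date does not start the clock under the stated rule.
30 months from 15 May 2011 is 15 November 2013.
The written tolling agreement from 30 March 2012 to 20 October 2012 tolled the period for 204 days, extending the deadline to 7 June 2014.
The period was tolled for 342 days by the defendant's absence from the jurisdiction (10 September 2013 to 18 August 2014), pushing the deadline to 15 May 2015.
Iyer filed on 28 February 2015, before the 15 May 2015 deadline, so the action is timely.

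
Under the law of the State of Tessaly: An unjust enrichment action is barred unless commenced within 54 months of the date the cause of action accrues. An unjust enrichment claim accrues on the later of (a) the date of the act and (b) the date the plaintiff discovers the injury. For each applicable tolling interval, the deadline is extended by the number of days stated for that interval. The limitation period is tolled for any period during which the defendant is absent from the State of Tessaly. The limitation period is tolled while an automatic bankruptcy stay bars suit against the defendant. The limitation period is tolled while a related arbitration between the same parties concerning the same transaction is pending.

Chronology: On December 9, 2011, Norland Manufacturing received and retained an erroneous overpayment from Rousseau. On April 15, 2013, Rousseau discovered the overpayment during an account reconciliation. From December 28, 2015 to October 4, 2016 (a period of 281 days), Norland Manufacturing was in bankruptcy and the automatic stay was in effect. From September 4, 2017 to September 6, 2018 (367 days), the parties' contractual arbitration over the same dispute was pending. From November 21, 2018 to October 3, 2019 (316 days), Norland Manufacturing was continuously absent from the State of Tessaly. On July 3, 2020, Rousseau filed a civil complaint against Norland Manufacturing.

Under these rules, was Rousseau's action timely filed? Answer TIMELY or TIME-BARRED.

TIME-BARRED

Taking the later of the act (December 9, 2011) and discovery (April 15, 2013), the claim accrued on April 15, 2013.
Adding the 54 months base period to April 15, 2013 gives a deadline of October 15, 2017, before any tolling.
The automatic bankruptcy stay from December 28, 2015 to October 4, 2016 tolled the period for 281 days, extending the deadline to July 23, 2018.
The pending related arbitration from September 4, 2017 to September 6, 2018 tolled the period for 367 days, extending the deadline to July 25, 2019.
The period was tolled for 316 days by the defendant's absence from the jurisdiction (November 21, 2018 to October 3, 2019), pushing the deadline to June 5, 2020.
Rousseau filed on July 3, 2020, after the June 5, 2020 deadline, so the action is time-barred.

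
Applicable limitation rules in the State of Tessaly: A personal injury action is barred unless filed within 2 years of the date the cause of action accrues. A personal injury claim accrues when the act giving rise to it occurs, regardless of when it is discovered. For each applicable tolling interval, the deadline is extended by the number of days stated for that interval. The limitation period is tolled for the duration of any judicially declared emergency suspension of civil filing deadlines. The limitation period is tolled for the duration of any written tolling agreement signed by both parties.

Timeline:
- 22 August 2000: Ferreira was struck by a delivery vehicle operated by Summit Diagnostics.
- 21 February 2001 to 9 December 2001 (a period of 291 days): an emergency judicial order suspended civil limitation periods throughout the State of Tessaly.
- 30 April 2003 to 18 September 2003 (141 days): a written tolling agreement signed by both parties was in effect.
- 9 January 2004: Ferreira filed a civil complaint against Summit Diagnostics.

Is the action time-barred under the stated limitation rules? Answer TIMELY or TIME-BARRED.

The limitation period began to run on 22 August 2000.
2 years from 22 August 2000 is 22 August 2002.
The emergency suspension of filing deadlines from 21 February 2001 to 9 December 2001 tolled the period for 291 days, extending the deadline to 9 June 2003.
The written tolling agreement from 30 April 2003 to 18 September 2003 tolled the period for 141 days, extending the deadline to 28 October 2003.
Ferreira filed on 9 January 2004, after the 28 October 2003 deadline, so the action is time-barred.

TIME-BARRED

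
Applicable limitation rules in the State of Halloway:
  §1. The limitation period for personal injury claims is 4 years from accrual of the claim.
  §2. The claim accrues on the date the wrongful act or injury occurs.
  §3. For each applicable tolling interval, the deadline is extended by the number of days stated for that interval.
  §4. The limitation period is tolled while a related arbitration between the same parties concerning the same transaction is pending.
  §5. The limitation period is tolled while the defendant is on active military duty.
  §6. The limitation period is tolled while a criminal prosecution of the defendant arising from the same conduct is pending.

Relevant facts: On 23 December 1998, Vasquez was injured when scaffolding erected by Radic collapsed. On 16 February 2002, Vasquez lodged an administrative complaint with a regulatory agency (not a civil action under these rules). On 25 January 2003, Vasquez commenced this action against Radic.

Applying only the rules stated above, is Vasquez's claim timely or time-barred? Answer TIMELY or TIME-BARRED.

TIME-BARRED

The claim accrued on 23 December 1998, the date of the act.
Adding the 4 years base period to 23 December 1998 gives a deadline of 23 December 2002, before any tolling.
None of the other events listed affects the running of the period under the stated rules.
Filing on 25 January 2003 missed the 23 December 2002 deadline — the action is time-barred.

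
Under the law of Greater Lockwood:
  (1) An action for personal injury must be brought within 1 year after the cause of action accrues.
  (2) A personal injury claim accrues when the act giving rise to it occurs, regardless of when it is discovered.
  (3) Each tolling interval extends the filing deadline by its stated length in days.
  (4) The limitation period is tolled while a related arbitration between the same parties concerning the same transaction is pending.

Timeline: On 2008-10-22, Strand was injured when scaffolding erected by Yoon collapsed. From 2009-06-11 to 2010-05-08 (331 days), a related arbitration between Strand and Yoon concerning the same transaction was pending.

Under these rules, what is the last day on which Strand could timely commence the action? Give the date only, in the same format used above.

The cause of action accrued on 2008-10-22, the date of the act.
The untolled deadline — 1 year after 2008-10-22 — is 2009-10-22.
Because the pending related arbitration ran from 2009-06-11 to 2010-05-08, the deadline is extended by 331 days to 2010-09-18.

2010-09-18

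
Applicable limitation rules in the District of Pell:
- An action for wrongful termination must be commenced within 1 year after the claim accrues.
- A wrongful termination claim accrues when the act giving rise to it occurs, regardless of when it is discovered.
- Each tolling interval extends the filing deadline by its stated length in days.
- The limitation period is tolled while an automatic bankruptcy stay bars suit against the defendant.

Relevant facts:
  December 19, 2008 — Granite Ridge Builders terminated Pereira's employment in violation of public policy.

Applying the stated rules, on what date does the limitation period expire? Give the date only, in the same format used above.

The claim accrued on December 19, 2008, when the wrongful act occurred.
1 year from December 19, 2008 is December 19, 2009.

December 19, 2009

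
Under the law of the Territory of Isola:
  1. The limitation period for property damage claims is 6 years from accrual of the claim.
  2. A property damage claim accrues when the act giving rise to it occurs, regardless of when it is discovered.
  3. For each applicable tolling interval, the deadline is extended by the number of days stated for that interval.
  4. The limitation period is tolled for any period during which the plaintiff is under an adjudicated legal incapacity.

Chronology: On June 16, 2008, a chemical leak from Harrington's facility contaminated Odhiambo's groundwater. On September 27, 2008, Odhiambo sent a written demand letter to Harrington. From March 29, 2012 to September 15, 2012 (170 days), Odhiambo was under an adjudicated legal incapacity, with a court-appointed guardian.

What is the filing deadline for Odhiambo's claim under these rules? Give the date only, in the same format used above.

The limitation period began to run on June 16, 2008.
Adding the 6 years base period to June 16, 2008 gives a deadline of June 16, 2014, before any tolling.
The period was tolled for 170 days by the plaintiff's legal incapacity (March 29, 2012 to September 15, 2012), pushing the deadline to December 3, 2014.
Nothing else in the chronology tolls or restarts the period.

December 3, 2014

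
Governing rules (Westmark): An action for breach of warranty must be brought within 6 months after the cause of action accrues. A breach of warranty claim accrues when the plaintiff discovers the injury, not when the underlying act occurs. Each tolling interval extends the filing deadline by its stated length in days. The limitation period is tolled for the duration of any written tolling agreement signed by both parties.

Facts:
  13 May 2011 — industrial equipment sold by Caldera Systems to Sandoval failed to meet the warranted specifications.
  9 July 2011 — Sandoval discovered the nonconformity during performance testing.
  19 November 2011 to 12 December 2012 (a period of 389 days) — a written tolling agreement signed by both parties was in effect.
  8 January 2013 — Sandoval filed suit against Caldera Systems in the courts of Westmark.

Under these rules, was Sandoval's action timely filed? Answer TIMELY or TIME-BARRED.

Accrual is tied to discovery, so the period began on 9 July 2011 rather than on 13 May 2011 when the act occurred.
The untolled deadline — 6 months after 9 July 2011 — is 9 January 2012.
The written tolling agreement from 19 November 2011 to 12 December 2012 tolled the period for 389 days, extending the deadline to 1 February 2013.
Filing on 8 January 2013 beat the 1 February 2013 deadline — the action is timely.

TIMELY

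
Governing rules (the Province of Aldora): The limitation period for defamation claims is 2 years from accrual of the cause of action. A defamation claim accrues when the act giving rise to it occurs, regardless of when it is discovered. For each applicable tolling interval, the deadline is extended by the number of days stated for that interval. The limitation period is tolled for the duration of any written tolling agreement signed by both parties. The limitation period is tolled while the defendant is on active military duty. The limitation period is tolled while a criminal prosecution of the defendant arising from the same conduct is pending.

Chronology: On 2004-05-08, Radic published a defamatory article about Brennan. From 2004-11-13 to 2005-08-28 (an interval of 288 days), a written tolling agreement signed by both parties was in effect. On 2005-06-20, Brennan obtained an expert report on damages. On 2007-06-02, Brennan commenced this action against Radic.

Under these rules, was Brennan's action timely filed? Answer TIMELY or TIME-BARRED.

TIME-BARRED

The limitation period began to run on 2004-05-08.
Adding the 2 years base period to 2004-05-08 gives a deadline of 2006-05-08, before any tolling.
Because the written tolling agreement ran from 2004-11-13 to 2005-08-28, the deadline is extended by 288 days to 2007-02-20.
The other events in the timeline have no effect on the limitation period under the stated rules.
Filing on 2007-06-02 missed the 2007-02-20 deadline — the action is time-barred.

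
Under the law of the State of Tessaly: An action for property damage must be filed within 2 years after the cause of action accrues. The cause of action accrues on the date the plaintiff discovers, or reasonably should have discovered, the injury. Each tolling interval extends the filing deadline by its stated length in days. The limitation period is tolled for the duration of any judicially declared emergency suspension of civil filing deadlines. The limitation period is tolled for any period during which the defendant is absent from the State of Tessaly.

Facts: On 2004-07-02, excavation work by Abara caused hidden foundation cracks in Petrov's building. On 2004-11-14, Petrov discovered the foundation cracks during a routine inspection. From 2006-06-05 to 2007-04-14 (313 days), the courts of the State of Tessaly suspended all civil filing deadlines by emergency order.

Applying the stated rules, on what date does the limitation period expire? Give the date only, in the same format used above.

2007-09-23

Under the discovery rule, the claim accrued on 2004-11-14, when Petrov discovered the injury — not on the 2004-07-02 date of the underlying act.
The untolled deadline — 2 years after 2004-11-14 — is 2006-11-14.
Because the emergency suspension of filing deadlines ran from 2006-06-05 to 2007-04-14, the deadline is extended by 313 days to 2007-09-23.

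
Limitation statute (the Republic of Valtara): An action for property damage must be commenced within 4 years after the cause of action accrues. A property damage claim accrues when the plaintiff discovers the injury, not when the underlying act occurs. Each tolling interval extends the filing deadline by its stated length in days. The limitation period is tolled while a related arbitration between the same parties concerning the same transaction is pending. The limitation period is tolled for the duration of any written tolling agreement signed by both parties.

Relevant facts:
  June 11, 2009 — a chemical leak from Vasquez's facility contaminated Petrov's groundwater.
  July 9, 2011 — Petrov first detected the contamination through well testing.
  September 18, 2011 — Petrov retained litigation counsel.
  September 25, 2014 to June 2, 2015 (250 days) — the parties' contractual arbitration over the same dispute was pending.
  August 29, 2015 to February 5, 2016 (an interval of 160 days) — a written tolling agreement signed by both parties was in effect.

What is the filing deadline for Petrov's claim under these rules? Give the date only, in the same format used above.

August 22, 2016

The claim did not accrue until Petrov discovered the injury on July 9, 2011; the June 11, 2009 act date does not start the clock under the stated rule.
The untolled deadline — 4 years after July 9, 2011 — is July 9, 2015.
The period was tolled for 250 days by the pending related arbitration (September 25, 2014 to June 2, 2015), pushing the deadline to March 15, 2016.
The period was tolled for 160 days by the written tolling agreement (August 29, 2015 to February 5, 2016), pushing the deadline to August 22, 2016.
Nothing else in the chronology tolls or restarts the period.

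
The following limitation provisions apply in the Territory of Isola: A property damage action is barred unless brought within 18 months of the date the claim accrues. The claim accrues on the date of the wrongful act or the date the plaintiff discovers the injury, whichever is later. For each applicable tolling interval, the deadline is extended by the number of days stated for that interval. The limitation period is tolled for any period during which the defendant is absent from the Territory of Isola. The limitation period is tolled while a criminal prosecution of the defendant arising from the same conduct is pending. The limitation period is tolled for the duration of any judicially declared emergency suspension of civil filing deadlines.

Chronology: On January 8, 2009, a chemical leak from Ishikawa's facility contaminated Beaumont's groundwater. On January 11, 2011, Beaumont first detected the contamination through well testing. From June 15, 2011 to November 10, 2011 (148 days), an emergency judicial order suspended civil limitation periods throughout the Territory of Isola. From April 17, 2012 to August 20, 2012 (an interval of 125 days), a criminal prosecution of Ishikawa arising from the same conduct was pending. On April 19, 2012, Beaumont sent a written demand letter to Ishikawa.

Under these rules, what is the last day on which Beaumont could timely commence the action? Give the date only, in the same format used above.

April 10, 2013

The claim accrued on January 11, 2011 — the later of the January 8, 2009 act and the January 11, 2011 discovery.
18 months from January 11, 2011 is July 11, 2012.
The emergency suspension of filing deadlines from June 15, 2011 to November 10, 2011 tolled the period for 148 days, extending the deadline to December 6, 2012.
Because the pending criminal prosecution ran from April 17, 2012 to August 20, 2012, the deadline is extended by 125 days to April 10, 2013.
The other events in the timeline have no effect on the limitation period under the stated rules.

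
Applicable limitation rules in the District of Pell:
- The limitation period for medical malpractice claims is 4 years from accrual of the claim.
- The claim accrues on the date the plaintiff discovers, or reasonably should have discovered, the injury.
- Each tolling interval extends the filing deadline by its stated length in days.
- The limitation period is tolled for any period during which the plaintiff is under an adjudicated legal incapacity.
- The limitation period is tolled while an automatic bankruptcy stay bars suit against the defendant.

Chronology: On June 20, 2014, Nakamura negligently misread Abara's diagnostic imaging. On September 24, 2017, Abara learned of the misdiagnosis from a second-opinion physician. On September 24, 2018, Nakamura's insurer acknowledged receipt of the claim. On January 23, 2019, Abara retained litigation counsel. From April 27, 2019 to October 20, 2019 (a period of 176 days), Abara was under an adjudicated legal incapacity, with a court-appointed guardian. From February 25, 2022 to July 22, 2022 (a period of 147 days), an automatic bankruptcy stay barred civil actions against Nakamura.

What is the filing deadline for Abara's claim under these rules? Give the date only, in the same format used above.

August 13, 2022

Accrual is tied to discovery, so the period began on September 24, 2017 rather than on June 20, 2014 when the act occurred.
4 years from September 24, 2017 is September 24, 2021.
The period was tolled for 176 days by the plaintiff's legal incapacity (April 27, 2019 to October 20, 2019), pushing the deadline to March 19, 2022.
Because the automatic bankruptcy stay ran from February 25, 2022 to July 22, 2022, the deadline is extended by 147 days to August 13, 2022.
None of the other events listed affects the running of the period under the stated rules.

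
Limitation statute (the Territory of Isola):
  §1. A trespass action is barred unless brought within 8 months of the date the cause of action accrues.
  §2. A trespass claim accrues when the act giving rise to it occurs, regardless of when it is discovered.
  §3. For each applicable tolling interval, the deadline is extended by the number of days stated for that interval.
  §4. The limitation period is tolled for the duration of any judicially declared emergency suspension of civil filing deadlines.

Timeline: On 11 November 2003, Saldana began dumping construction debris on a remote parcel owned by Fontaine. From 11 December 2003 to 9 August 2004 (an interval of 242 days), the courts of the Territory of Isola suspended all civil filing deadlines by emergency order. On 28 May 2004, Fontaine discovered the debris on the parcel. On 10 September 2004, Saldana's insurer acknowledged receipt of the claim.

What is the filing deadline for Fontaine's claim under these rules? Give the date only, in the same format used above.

10 March 2005

Because the rule ties accrual to occurrence, the claim accrued on 11 November 2003, not on the 28 May 2004 discovery date.
The untolled deadline — 8 months after 11 November 2003 — is 11 July 2004.
Because the emergency suspension of filing deadlines ran from 11 December 2003 to 9 August 2004, the deadline is extended by 242 days to 10 March 2005.
Nothing else in the chronology tolls or restarts the period.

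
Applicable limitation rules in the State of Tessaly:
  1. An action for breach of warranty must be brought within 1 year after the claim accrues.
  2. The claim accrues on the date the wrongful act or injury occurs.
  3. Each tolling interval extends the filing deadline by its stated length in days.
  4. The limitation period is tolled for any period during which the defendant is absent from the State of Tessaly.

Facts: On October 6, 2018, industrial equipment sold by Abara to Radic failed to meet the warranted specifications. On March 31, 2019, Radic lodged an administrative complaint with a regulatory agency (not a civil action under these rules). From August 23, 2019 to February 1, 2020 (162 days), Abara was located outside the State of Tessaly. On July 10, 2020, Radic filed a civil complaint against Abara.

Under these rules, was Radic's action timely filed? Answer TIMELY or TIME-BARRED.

The claim accrued on October 6, 2018, when the wrongful act occurred.
The untolled deadline — 1 year after October 6, 2018 — is October 6, 2019.
The period was tolled for 162 days by the defendant's absence from the jurisdiction (August 23, 2019 to February 1, 2020), pushing the deadline to March 16, 2020.
None of the other events listed affects the running of the period under the stated rules.
Filing on July 10, 2020 missed the March 16, 2020 deadline — the action is time-barred.

TIME-BARRED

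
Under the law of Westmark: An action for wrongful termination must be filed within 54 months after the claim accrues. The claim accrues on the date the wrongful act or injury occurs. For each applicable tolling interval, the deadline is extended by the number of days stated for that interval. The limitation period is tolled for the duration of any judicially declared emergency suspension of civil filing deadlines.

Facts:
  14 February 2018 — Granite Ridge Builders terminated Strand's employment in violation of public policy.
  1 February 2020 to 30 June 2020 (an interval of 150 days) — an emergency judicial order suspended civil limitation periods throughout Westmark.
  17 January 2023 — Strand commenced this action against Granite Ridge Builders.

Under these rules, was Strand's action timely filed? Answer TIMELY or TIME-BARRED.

TIME-BARRED

The claim accrued on 14 February 2018, the date of the act.
Adding the 54 months base period to 14 February 2018 gives a deadline of 14 August 2022, before any tolling.
The period was tolled for 150 days by the emergency suspension of filing deadlines (1 February 2020 to 30 June 2020), pushing the deadline to 11 January 2023.
Strand filed on 17 January 2023, after the 11 January 2023 deadline, so the action is time-barred.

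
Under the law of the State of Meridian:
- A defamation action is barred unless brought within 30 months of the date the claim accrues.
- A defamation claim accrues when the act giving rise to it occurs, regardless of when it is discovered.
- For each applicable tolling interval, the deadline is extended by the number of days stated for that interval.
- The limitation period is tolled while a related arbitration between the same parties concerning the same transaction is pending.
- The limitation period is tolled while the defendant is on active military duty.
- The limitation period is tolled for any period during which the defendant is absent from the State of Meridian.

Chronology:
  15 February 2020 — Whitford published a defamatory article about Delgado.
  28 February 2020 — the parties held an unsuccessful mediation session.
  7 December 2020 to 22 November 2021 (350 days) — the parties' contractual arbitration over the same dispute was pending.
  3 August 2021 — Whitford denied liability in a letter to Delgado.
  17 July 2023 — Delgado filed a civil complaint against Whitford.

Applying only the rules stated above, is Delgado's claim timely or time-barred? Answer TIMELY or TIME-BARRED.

The claim accrued on 15 February 2020, when the wrongful act occurred.
30 months from 15 February 2020 is 15 August 2022.
The period was tolled for 350 days by the pending related arbitration (7 December 2020 to 22 November 2021), pushing the deadline to 31 July 2023.
The other events in the timeline have no effect on the limitation period under the stated rules.
Delgado filed on 17 July 2023, before the 31 July 2023 deadline, so the action is timely.

TIMELY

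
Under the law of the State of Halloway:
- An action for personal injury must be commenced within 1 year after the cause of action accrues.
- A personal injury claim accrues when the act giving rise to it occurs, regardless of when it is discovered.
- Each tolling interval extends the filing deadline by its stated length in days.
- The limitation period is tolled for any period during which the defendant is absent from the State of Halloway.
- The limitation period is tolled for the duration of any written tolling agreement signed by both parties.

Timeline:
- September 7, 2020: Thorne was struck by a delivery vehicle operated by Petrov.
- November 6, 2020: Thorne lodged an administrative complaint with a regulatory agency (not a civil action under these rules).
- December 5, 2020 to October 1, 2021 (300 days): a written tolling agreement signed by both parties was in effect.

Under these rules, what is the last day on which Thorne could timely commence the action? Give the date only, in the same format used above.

July 4, 2022

The claim accrued on September 7, 2020, when the wrongful act occurred.
1 year from September 7, 2020 is September 7, 2021.
Because the written tolling agreement ran from December 5, 2020 to October 1, 2021, the deadline is extended by 300 days to July 4, 2022.
Nothing else in the chronology tolls or restarts the period.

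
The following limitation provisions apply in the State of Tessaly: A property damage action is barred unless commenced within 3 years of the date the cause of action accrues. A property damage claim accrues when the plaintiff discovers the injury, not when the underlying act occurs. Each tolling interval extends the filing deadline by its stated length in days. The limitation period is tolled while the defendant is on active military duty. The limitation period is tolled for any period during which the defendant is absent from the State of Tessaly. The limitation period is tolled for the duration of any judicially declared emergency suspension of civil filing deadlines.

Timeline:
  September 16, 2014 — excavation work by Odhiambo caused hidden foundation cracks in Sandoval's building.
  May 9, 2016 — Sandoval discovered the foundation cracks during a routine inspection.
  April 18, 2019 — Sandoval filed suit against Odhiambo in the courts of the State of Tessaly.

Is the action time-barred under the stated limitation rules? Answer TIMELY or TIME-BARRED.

TIMELY

Under the discovery rule, the claim accrued on May 9, 2016, when Sandoval discovered the injury — not on the September 16, 2014 date of the underlying act.
Adding the 3 years base period to May 9, 2016 gives a deadline of May 9, 2019, before any tolling.
Filing on April 18, 2019 beat the May 9, 2019 deadline — the action is timely.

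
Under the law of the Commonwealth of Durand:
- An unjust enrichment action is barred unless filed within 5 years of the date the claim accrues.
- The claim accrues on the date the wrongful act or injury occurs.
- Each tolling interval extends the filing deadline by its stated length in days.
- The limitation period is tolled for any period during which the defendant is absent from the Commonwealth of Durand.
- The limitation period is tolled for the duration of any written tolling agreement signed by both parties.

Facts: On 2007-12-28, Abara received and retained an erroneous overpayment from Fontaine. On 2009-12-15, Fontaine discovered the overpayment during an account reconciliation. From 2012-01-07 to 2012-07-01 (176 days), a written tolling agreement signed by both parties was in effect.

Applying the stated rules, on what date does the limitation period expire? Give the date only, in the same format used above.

Accrual is governed by the date of the act, so the period began to run on 2007-12-28; the later discovery on 2009-12-15 is irrelevant under the stated rule.
5 years from 2007-12-28 is 2012-12-28.
The written tolling agreement from 2012-01-07 to 2012-07-01 tolled the period for 176 days, extending the deadline to 2013-06-22.

2013-06-22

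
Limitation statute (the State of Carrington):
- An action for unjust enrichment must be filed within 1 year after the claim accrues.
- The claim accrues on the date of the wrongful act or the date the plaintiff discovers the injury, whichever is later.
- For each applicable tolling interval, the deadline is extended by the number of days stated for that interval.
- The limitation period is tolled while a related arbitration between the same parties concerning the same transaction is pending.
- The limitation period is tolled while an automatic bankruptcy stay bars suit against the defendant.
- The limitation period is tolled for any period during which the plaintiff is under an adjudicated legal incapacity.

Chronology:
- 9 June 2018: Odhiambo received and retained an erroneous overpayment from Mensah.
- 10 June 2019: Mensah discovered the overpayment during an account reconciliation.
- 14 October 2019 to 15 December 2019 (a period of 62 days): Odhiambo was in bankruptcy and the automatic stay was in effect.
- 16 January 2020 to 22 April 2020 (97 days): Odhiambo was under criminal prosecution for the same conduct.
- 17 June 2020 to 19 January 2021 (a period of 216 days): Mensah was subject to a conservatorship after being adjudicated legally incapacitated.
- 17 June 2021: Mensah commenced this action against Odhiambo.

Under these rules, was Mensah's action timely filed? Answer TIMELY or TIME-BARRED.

TIME-BARRED

Because discovery on 10 June 2019 post-dates the 9 June 2018 act, accrual under the later-of rule falls on 10 June 2019.
1 year from 10 June 2019 is 10 June 2020.
The automatic bankruptcy stay from 14 October 2019 to 15 December 2019 tolled the period for 62 days, extending the deadline to 11 August 2020.
The plaintiff's legal incapacity from 17 June 2020 to 19 January 2021 tolled the period for 216 days, extending the deadline to 15 March 2021.
The pending criminal prosecution from 16 January 2020 to 22 April 2020 does not toll the period, because no stated rule makes a criminal prosecution a tolling event.
The 17 June 2021 filing falls after the 15 March 2021 deadline; the claim is time-barred.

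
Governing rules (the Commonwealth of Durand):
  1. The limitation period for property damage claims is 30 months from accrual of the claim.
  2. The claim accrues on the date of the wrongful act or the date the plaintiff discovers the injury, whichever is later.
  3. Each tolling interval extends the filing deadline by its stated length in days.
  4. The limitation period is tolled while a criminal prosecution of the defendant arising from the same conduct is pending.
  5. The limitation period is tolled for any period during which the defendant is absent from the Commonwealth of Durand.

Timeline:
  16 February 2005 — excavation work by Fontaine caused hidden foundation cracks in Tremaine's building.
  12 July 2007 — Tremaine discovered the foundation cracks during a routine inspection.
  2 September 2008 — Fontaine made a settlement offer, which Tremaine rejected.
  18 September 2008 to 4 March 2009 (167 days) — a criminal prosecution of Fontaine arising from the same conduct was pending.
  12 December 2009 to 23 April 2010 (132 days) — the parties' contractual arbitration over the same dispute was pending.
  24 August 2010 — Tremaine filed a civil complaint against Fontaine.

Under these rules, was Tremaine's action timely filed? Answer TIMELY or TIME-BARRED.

TIME-BARRED

Taking the later of the act (16 February 2005) and discovery (12 July 2007), the claim accrued on 12 July 2007.
Adding the 30 months base period to 12 July 2007 gives a deadline of 12 January 2010, before any tolling.
The pending criminal prosecution from 18 September 2008 to 4 March 2009 tolled the period for 167 days, extending the deadline to 28 June 2010.
The pending related arbitration from 12 December 2009 to 23 April 2010 does not toll the period, because no stated rule makes a pending arbitration a tolling event.
The other events in the timeline have no effect on the limitation period under the stated rules.
The 24 August 2010 filing falls after the 28 June 2010 deadline; the claim is time-barred.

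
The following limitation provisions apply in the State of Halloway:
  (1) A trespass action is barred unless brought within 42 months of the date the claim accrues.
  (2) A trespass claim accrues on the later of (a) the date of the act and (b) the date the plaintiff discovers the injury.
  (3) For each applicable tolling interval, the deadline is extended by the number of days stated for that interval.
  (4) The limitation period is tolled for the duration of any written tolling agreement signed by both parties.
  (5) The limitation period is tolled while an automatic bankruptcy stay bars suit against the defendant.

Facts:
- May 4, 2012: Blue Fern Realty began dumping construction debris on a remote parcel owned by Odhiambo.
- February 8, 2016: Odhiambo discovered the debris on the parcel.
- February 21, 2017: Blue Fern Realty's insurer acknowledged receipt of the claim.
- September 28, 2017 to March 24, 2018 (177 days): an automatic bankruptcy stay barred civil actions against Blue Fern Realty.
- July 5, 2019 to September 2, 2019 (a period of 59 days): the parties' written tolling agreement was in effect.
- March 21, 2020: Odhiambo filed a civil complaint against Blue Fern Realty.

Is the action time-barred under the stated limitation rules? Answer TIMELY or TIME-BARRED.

TIMELY

The claim accrued on February 8, 2016 — the later of the May 4, 2012 act and the February 8, 2016 discovery.
42 months from February 8, 2016 is August 8, 2019.
The automatic bankruptcy stay from September 28, 2017 to March 24, 2018 tolled the period for 177 days, extending the deadline to February 1, 2020.
Because the written tolling agreement ran from July 5, 2019 to September 2, 2019, the deadline is extended by 59 days to March 31, 2020.
None of the other events listed affects the running of the period under the stated rules.
Filing on March 21, 2020 beat the March 31, 2020 deadline — the action is timely.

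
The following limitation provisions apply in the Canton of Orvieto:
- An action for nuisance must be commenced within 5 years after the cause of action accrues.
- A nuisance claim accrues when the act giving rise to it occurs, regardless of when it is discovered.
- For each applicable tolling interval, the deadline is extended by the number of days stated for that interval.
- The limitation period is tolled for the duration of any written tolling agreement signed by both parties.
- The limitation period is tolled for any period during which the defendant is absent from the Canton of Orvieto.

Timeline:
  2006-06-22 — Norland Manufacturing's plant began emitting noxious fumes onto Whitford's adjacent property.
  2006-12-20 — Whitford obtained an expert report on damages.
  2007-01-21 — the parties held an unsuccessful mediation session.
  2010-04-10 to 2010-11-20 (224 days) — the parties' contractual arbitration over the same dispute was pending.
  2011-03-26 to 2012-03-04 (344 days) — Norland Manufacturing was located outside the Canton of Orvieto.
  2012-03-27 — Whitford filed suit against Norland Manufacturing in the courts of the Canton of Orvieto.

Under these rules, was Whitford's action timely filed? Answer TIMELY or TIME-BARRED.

TIMELY

The limitation period began to run on 2006-06-22.
Adding the 5 years base period to 2006-06-22 gives a deadline of 2011-06-22, before any tolling.
The period was tolled for 344 days by the defendant's absence from the jurisdiction (2011-03-26 to 2012-03-04), pushing the deadline to 2012-05-31.
The pending related arbitration from 2010-04-10 to 2010-11-20 does not toll the period, because no stated rule makes a pending arbitration a tolling event.
Nothing else in the chronology tolls or restarts the period.
The 2012-03-27 filing precedes the 2012-05-31 deadline; the claim is timely.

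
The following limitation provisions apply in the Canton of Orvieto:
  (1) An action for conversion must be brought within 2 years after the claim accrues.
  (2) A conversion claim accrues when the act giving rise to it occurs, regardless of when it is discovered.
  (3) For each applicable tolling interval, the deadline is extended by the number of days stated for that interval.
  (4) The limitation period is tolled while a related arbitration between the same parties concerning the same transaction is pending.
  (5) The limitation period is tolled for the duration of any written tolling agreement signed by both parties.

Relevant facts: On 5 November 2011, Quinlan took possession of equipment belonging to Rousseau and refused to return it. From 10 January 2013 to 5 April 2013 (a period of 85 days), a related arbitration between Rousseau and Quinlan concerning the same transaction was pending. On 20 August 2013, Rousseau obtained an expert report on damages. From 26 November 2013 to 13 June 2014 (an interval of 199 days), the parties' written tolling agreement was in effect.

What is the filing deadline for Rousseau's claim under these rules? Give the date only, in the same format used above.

The claim accrued on 5 November 2011, the date of the act.
2 years from 5 November 2011 is 5 November 2013.
Because the pending related arbitration ran from 10 January 2013 to 5 April 2013, the deadline is extended by 85 days to 29 January 2014.
The period was tolled for 199 days by the written tolling agreement (26 November 2013 to 13 June 2014), pushing the deadline to 16 August 2014.
None of the other events listed affects the running of the period under the stated rules.

16 August 2014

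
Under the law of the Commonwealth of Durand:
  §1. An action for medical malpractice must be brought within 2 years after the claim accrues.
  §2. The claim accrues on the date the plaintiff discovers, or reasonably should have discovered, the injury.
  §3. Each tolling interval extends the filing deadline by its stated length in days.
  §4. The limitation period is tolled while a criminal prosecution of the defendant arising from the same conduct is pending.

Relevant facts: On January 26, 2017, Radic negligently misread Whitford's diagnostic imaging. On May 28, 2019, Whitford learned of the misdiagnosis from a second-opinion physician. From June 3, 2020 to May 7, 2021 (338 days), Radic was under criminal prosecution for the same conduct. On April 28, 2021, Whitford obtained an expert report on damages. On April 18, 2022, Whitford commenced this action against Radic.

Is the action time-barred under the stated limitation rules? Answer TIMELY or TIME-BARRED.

TIMELY

The claim did not accrue until Whitford discovered the injury on May 28, 2019; the January 26, 2017 act date does not start the clock under the stated rule.
Adding the 2 years base period to May 28, 2019 gives a deadline of May 28, 2021, before any tolling.
Because the pending criminal prosecution ran from June 3, 2020 to May 7, 2021, the deadline is extended by 338 days to May 1, 2022.
The other events in the timeline have no effect on the limitation period under the stated rules.
The April 18, 2022 filing precedes the May 1, 2022 deadline; the claim is timely.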